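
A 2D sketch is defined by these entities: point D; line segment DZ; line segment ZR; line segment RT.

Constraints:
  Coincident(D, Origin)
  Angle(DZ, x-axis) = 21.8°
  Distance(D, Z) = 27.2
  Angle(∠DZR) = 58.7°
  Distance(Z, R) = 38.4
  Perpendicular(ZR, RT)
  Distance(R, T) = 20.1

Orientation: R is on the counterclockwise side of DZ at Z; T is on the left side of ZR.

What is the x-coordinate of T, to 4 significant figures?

-17.52

∠DZR = 58.7°, so ZR runs at 21.8° + (180° − 58.7°) = 143.1° from the x-axis; with |ZR| = 38.4, R = Z + 38.4·(cos 143.1°, sin 143.1°) = (-5.453, 33.16). ZR is perpendicular to RT; with |RT| = 20.1 on the left of ZR, T = R + 20.1·(-0.6004, -0.7997) = (-17.52, 17.08). So T.x = -17.52.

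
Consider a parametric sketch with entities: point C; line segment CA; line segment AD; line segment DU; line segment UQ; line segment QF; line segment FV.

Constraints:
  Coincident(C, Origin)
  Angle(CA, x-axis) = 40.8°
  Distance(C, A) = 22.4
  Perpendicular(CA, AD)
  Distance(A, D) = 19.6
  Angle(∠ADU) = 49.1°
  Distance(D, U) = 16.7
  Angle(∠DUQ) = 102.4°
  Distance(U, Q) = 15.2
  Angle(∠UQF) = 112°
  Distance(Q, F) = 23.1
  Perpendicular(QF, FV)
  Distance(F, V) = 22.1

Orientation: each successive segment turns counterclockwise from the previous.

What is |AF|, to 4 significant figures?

17.70

∠DUQ = 102.4° gives UQ at -20.70° from the x-axis; with |UQ| = 15.2, Q = (15.96, 7.576). ∠UQF = 112.0° gives QF at 47.30° from the x-axis; with |QF| = 23.1, F = (31.62, 24.55). Then |AF| = |F − A| = 17.70.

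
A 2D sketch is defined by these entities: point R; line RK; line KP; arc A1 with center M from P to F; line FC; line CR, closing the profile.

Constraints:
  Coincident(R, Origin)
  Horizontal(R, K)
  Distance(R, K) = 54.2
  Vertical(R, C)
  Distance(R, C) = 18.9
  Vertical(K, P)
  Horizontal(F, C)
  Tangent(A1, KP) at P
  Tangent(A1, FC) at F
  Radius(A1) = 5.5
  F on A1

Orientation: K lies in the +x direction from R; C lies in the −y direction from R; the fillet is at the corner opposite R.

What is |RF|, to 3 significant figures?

52.2

The virtual corner opposite R is at (54.2, -18.9). A1 meets KP tangentially, so MP is at right angles to KP and A1 meets FC tangentially, so MF is at right angles to FC, with radius 5.5, so the center M sits 5.5 in from both sides at M = (48.7, -13.4). That places the tangent points at P = (54.2, -13.4) on KP and F = (48.7, -18.9) on FC. Then |RF| = |F − R| = 52.2.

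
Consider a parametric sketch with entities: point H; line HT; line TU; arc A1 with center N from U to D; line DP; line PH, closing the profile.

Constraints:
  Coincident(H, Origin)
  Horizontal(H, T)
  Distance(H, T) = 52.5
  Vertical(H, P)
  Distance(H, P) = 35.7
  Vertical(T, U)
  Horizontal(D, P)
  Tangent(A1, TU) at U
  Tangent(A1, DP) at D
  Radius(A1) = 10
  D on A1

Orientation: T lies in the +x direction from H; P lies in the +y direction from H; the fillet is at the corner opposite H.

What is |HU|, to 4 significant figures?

58.45

H is at the origin; HT is horizontal with |HT| = 52.5 and T on the +x side, so T = (52.50, 0.000). H and P share the same x with |HP| = 35.7 and P on the +y side, so P = (0.000, 35.70). The virtual corner opposite H is at (52.50, 35.70). The tangent condition forces NU to be normal to TU and the tangent condition forces ND to be normal to DP, with radius 10.0, so the center N sits 10.0 in from both sides at N = (42.50, 25.70). That places the tangent points at U = (52.50, 25.70) on TU and D = (42.50, 35.70) on DP. Then |HU| = |U − H| = 58.45.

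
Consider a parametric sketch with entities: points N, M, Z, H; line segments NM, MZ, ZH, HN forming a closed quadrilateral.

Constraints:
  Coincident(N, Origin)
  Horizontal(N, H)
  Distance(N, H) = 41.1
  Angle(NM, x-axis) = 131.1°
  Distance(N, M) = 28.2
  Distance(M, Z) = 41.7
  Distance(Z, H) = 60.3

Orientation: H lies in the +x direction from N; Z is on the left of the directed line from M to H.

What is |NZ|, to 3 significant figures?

52.6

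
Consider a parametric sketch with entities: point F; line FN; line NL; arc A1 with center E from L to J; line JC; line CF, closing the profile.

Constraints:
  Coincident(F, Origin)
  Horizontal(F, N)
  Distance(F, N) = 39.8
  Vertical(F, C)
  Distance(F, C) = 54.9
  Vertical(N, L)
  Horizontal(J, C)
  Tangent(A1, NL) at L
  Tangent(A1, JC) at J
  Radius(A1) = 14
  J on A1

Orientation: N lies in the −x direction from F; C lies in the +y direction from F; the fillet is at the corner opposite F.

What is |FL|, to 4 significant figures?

57.07

F is at the origin; F and N share the same y with |FN| = 39.8 and N on the −x side, so N = (-39.80, 0.000). F and C share the same x with |FC| = 54.9 and C on the +y side, so C = (0.000, 54.90). The virtual corner opposite F is at (-39.80, 54.90). Tangency of A1 to NL means the radius EL is perpendicular to NL and since A1 is tangent to JC there, EJ ⟂ JC, with radius 14.0, so the center E sits 14.0 in from both sides at E = (-25.80, 40.90). That places the tangent points at L = (-39.80, 40.90) on NL and J = (-25.80, 54.90) on JC. Then |FL| = |L − F| = 57.07.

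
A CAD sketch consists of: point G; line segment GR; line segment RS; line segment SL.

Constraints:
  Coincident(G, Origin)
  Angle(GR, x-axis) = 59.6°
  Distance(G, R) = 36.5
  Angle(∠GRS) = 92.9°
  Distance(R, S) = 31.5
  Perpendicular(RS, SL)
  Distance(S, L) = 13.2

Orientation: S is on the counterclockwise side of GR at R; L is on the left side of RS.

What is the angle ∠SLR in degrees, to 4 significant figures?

67.26°

G is at the origin; GR runs at 59.6° with length 36.5, so R = 36.5·(cos 59.6°, sin 59.6°) = (18.47, 31.48). ∠GRS = 92.9°, so RS runs at 59.6° + (180° − 92.9°) = 146.7° from the x-axis; with |RS| = 31.5, S = R + 31.5·(cos 146.7°, sin 146.7°) = (-7.858, 48.78). RS is perpendicular to SL; with |SL| = 13.2 on the left of RS, L = S + 13.2·(-0.5490, -0.8358) = (-15.10, 37.74). Then cos ∠SLR = LS·LR / (|LS||LR|), giving 67.26°.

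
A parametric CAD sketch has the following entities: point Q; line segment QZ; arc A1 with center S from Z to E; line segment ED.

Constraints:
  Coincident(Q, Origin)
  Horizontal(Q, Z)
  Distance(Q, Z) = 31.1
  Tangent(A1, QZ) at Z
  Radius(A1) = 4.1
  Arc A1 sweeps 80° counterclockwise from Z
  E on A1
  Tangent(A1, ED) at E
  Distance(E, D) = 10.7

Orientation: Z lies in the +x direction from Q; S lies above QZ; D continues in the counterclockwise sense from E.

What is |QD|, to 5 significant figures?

39.530

Q is at the origin; Q and Z share the same y with |QZ| = 31.1 and Z on the +x side, so Z = (31.100, 0.0000). A1 meets QZ tangentially, so SZ is at right angles to QZ, so S = Z + (0, 4.1) = (31.100, 4.1000). On A1, Z sits at bearing -90° from S; an 80° counterclockwise sweep puts E at bearing -10°, so E = S + 4.1·(cos -10°, sin -10°) = (35.138, 3.3880). A1 meets ED tangentially, so SE is at right angles to ED, so ED runs along (−sin -10°, cos -10°); with |ED| = 10.7, D = (36.996, 13.925). Then |QD| = |D − Q| = 39.530.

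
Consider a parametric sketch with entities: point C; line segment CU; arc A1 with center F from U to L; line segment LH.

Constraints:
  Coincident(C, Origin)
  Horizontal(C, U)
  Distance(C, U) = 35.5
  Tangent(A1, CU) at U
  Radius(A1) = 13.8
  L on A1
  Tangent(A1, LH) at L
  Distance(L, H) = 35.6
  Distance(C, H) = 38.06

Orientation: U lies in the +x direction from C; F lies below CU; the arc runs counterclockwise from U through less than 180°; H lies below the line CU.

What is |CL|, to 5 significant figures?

24.549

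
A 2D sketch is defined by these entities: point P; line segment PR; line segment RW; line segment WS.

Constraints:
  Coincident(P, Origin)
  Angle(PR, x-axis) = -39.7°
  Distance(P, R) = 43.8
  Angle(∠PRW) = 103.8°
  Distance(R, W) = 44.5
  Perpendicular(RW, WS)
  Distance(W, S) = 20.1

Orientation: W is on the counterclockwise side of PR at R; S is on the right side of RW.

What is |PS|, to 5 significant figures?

83.322

∠PRW = 103.8°, so RW runs at -39.7° + (180° − 103.8°) = 36.500° from the x-axis; with |RW| = 44.5, W = R + 44.5·(cos 36.500°, sin 36.500°) = (69.471, -1.5084). The perpendicularity gives WS at right angles to RW; with |WS| = 20.1 on the right of RW, S = W + 20.1·(0.59482, -0.80386) = (81.427, -17.666). Then |PS| = |S − P| = 83.322.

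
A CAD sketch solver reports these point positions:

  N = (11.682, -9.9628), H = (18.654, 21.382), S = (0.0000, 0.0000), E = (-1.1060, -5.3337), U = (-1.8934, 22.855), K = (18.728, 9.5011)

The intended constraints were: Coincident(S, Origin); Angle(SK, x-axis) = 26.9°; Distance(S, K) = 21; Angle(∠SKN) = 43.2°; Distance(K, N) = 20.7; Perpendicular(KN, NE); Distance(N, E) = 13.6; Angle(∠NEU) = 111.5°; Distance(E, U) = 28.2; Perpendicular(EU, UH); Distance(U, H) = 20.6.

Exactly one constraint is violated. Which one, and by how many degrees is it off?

Perpendicular(EU, UH) — off by 5.70°.

S = (0.00, 0.00) ✓; SK at 26.90° ✓; |SK| = 21.00 ✓; ∠SKN = 43.20° ✓; |KN| = 20.70 ✓; ∠(KN, NE) = 90.00° ✓; |NE| = 13.60 ✓; ∠NEU = 111.5° ✓; |EU| = 28.20 ✓; ∠(EU, UH) = 95.70° ✗; |UH| = 20.60 ✓.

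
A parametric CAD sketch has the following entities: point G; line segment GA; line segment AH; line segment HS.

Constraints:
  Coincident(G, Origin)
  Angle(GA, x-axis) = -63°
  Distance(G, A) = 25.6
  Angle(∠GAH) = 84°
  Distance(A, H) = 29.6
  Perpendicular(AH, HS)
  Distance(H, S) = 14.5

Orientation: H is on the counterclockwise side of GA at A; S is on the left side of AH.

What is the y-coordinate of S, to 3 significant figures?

5.47

G is at the origin; GA runs at -63.0° with length 25.6, so A = 25.6·(cos -63.0°, sin -63.0°) = (11.6, -22.8). ∠GAH = 84.0°, so AH runs at -63.0° + (180° − 84.0°) = 33.0° from the x-axis; with |AH| = 29.6, H = A + 29.6·(cos 33.0°, sin 33.0°) = (36.4, -6.69). AH ⟂ HS; with |HS| = 14.5 on the left of AH, S = H + 14.5·(-0.545, 0.839) = (28.5, 5.47). So S.y = 5.47.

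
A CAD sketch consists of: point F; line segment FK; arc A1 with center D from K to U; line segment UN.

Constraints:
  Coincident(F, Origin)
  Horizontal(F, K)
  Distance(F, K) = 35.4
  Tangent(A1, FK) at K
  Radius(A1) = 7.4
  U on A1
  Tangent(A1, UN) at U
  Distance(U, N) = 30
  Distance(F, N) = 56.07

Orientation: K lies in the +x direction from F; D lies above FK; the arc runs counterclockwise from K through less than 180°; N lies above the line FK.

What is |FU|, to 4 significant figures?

43.48

F is at the origin; F and K share the same y with |FK| = 35.4 and K on the +x side, so K = (35.40, 0.000). A1 meets FK tangentially, so DK is at right angles to FK, so D = K + (0, 7.4) = (35.40, 7.400). Since DU ⟂ UN (tangency), |DN| = √(7.4² + 30.0²) = 30.90 regardless of where U sits on A1. So N lies on both circle(F, 56.07) and circle(D, 30.90); the above-FK intersection is N = (41.51, 37.69). U is the foot of the tangent from N: U = (42.79, 7.715).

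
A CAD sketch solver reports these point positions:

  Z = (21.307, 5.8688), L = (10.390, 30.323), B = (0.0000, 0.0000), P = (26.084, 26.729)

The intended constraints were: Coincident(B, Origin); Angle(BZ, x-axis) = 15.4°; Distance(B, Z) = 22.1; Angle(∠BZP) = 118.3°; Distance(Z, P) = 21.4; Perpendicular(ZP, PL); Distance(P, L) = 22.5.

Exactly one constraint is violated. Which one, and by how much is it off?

Distance(P, L) = 22.5 — off by 6.40.

B = (0.00, 0.00) ✓; BZ at 15.40° ✓; |BZ| = 22.10 ✓; ∠BZP = 118.3° ✓; |ZP| = 21.40 ✓; ∠(ZP, PL) = 90.00° ✓; |PL| = 16.10 ✗.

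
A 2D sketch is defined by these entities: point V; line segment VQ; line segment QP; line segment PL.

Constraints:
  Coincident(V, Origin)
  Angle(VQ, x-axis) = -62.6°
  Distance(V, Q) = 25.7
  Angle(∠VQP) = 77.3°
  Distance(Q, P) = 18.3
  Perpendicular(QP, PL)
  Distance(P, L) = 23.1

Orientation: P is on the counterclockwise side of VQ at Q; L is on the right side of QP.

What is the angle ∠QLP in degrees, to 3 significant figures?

38.4°

∠VQP = 77.3°, so QP runs at -62.6° + (180° − 77.3°) = 40.1° from the x-axis; with |QP| = 18.3, P = Q + 18.3·(cos 40.1°, sin 40.1°) = (25.8, -11.0). QP ⟂ PL; with |PL| = 23.1 on the right of QP, L = P + 23.1·(0.644, -0.765) = (40.7, -28.7). Then cos ∠QLP = LQ·LP / (|LQ||LP|), giving 38.4°.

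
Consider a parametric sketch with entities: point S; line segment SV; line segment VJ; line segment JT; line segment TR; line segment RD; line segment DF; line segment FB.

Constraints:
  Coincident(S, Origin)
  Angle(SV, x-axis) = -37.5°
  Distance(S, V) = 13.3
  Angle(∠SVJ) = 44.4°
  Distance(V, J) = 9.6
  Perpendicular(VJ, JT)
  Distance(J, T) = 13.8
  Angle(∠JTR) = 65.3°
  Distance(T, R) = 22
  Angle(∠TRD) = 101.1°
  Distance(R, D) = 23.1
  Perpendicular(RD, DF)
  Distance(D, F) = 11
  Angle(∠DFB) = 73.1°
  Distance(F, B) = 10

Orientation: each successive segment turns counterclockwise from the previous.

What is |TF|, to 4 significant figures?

29.31

S is at the origin; SV runs at -37.5° with length 13.3, so V = (10.55, -8.097). ∠SVJ = 44.4° gives VJ at 98.10° from the x-axis; with |VJ| = 9.6, J = (9.199, 1.408). The perpendicularity gives JT at right angles to VJ, so JT runs at -171.9°; with |JT| = 13.8, T = (-4.463, -0.5367). ∠JTR = 65.3° gives TR at -57.20° from the x-axis; with |TR| = 22.0, R = (7.454, -19.03). ∠TRD = 101.1° gives RD at 21.70° from the x-axis; with |RD| = 23.1, D = (28.92, -10.49). The perpendicularity gives DF at right angles to RD, so DF runs at 111.7°; with |DF| = 11.0, F = (24.85, -0.2676). Then |TF| = |F − T| = 29.31.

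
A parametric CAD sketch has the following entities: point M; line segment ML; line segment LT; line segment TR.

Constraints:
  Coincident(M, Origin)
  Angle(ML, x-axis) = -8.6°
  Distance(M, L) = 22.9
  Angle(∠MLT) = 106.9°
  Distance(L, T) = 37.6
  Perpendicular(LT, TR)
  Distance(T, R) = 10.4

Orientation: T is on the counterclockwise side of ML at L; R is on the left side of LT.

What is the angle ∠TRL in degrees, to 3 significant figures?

74.5°

M is at the origin; ML runs at -8.6° with length 22.9, so L = 22.9·(cos -8.6°, sin -8.6°) = (22.6, -3.42). ∠MLT = 106.9°, so LT runs at -8.6° + (180° − 106.9°) = 64.5° from the x-axis; with |LT| = 37.6, T = L + 37.6·(cos 64.5°, sin 64.5°) = (38.8, 30.5). LT ⟂ TR; with |TR| = 10.4 on the left of LT, R = T + 10.4·(-0.903, 0.431) = (29.4, 35.0). Then cos ∠TRL = RT·RL / (|RT||RL|), giving 74.5°.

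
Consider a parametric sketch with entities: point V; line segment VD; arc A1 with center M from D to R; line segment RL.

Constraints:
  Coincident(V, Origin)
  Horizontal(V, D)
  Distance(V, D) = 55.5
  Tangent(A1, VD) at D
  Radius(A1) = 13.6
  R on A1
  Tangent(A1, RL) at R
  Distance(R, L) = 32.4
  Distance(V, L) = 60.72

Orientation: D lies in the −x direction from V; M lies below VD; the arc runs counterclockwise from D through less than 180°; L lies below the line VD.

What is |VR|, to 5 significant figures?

68.788

V is at the origin; V and D share the same y with |VD| = 55.5 and D on the −x side, so D = (-55.500, 0.0000). The tangent condition forces MD to be normal to VD, so M = D + (0, -13.6) = (-55.500, -13.600). Since MR ⟂ RL (tangency), |ML| = √(13.6² + 32.4²) = 35.139 regardless of where R sits on A1. So L lies on both circle(V, 60.72) and circle(M, 35.139); the below-VD intersection is L = (-40.401, -45.329). R is the foot of the tangent from L: R = (-64.561, -23.742).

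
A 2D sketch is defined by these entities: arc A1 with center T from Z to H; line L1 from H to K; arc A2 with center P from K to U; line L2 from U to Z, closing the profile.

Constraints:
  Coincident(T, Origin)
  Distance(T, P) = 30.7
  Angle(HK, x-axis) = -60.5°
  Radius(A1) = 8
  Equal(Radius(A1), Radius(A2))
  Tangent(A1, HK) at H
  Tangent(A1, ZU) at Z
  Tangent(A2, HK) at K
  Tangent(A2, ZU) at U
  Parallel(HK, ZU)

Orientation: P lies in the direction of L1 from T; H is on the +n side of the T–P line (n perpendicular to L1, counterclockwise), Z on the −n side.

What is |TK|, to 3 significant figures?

31.7

The slot axis is L1's direction at -60.5°, so u = (cos -60.5°, sin -60.5°) = (0.492, -0.870) and n = (−sin -60.5°, cos -60.5°) = (0.870, 0.492). T is at the origin and P lies 30.7 along u from T, so P = 30.7·u = (15.1, -26.7). Tangency of A1 to both parallel lines with radius 8.0 puts H and Z at T ± 8.0·n: H = (6.96, 3.94), Z = (-6.96, -3.94). Equal radii place K and U the same way about P: K = P + 8.0·n = (22.1, -22.8), U = P − 8.0·n = (8.15, -30.7). Then |TK| = |K − T| = 31.7.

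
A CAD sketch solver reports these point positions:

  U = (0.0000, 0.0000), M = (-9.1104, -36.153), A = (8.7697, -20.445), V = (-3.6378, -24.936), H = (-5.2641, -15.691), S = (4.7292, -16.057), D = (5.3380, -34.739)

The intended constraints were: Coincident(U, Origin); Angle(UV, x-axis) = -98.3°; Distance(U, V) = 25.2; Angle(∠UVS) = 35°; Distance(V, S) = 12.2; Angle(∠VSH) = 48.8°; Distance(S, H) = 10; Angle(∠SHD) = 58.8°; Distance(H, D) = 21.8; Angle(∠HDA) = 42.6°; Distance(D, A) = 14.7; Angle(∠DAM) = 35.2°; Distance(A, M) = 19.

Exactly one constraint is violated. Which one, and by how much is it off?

Distance(A, M) = 19 — off by 4.80.

U = (0.00, 0.00) ✓; UV at -98.30° ✓; |UV| = 25.20 ✓; ∠UVS = 35.00° ✓; |VS| = 12.20 ✓; ∠VSH = 48.80° ✓; |SH| = 10.00 ✓; ∠SHD = 58.80° ✓; |HD| = 21.80 ✓; ∠HDA = 42.60° ✓; |DA| = 14.70 ✓; ∠DAM = 35.20° ✓; |AM| = 23.80 ✗.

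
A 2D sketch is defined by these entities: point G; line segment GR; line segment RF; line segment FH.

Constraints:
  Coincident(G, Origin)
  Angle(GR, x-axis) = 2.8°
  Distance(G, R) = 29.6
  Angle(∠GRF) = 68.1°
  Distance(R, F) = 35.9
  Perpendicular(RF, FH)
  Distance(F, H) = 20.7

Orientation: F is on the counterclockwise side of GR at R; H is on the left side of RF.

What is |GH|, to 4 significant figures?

25.76

G is at the origin; GR runs at 2.8° with length 29.6, so R = 29.6·(cos 2.8°, sin 2.8°) = (29.56, 1.446). ∠GRF = 68.1°, so RF runs at 2.8° + (180° − 68.1°) = 114.7° from the x-axis; with |RF| = 35.9, F = R + 35.9·(cos 114.7°, sin 114.7°) = (14.56, 34.06). RF ⟂ FH; with |FH| = 20.7 on the left of RF, H = F + 20.7·(-0.9085, -0.4179) = (-4.243, 25.41). Then |GH| = |H − G| = 25.76.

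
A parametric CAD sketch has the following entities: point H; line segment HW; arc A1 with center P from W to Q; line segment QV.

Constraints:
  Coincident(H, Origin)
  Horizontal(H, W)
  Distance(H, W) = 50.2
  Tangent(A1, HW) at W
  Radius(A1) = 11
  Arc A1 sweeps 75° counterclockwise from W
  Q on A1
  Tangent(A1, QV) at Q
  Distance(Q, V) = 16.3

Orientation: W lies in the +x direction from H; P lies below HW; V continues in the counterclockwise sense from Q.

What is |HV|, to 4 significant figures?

42.67

H is at the origin; HW is horizontal with |HW| = 50.2 and W on the +x side, so W = (50.20, 0.000). A1 meets HW tangentially, so PW is at right angles to HW, so P = W + (0, -11) = (50.20, -11.00). On A1, W sits at bearing 90° from P; a 75° counterclockwise sweep puts Q at bearing 165°, so Q = P + 11.0·(cos 165°, sin 165°) = (39.57, -8.153). The tangent condition forces PQ to be normal to QV, so QV runs along (−sin 165°, cos 165°); with |QV| = 16.3, V = (35.36, -23.90). Then |HV| = |V − H| = 42.67.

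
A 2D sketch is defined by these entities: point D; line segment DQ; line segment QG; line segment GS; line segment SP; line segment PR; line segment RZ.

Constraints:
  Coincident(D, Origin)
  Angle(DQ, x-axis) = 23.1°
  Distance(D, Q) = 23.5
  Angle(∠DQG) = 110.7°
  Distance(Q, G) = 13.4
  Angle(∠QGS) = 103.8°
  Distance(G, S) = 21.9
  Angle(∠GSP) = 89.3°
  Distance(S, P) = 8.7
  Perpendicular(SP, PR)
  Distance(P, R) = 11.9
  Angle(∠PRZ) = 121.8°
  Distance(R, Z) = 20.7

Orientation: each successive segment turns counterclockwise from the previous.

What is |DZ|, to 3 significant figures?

39.3

D is at the origin; DQ runs at 23.1° with length 23.5, so Q = (21.6, 9.22). ∠DQG = 110.7° gives QG at 92.4° from the x-axis; with |QG| = 13.4, G = (21.1, 22.6). ∠QGS = 103.8° gives GS at 169° from the x-axis; with |GS| = 21.9, S = (-0.413, 26.9). ∠GSP = 89.3° gives SP at -101° from the x-axis; with |SP| = 8.7, P = (-2.03, 18.4). The perpendicularity gives PR at right angles to SP, so PR runs at -10.7°; with |PR| = 11.9, R = (9.66, 16.2). ∠PRZ = 121.8° gives RZ at 47.5° from the x-axis; with |RZ| = 20.7, Z = (23.6, 31.4). Then |DZ| = |Z − D| = 39.3.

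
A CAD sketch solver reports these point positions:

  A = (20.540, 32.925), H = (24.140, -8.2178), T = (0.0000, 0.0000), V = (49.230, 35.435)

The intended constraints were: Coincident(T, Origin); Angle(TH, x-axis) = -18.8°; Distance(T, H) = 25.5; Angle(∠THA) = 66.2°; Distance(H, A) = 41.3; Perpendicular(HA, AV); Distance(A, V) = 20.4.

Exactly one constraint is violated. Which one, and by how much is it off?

Distance(A, V) = 20.4 — off by 8.40.

T = (0.00, 0.00) ✓; TH at -18.80° ✓; |TH| = 25.50 ✓; ∠THA = 66.20° ✓; |HA| = 41.30 ✓; ∠(HA, AV) = 90.00° ✓; |AV| = 28.80 ✗.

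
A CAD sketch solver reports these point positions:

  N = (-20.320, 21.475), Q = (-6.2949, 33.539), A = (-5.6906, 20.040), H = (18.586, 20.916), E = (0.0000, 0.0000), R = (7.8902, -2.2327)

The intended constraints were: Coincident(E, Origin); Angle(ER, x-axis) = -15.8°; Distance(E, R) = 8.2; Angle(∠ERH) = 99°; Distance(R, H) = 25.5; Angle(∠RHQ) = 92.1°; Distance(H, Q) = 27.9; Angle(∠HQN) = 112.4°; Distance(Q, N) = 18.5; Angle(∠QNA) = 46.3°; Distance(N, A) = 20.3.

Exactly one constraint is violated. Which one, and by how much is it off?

Distance(N, A) = 20.3 — off by 5.60.

E = (0.00, 0.00) ✓; ER at -15.80° ✓; |ER| = 8.200 ✓; ∠ERH = 99.00° ✓; |RH| = 25.50 ✓; ∠RHQ = 92.10° ✓; |HQ| = 27.90 ✓; ∠HQN = 112.4° ✓; |QN| = 18.50 ✓; ∠QNA = 46.30° ✓; |NA| = 14.70 ✗.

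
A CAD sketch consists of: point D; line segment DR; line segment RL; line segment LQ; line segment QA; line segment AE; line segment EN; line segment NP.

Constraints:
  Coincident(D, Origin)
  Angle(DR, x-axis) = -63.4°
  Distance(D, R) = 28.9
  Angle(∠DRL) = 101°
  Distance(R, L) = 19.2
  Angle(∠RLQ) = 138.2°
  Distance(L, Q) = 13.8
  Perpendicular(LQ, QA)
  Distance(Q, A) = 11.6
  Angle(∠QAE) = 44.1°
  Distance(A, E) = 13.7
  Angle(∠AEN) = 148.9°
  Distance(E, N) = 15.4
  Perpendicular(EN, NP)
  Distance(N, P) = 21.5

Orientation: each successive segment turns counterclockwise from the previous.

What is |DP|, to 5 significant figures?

59.623

∠AEN = 148.9° gives EN at -45.600° from the x-axis; with |EN| = 15.4, N = (43.022, -27.138). EN is perpendicular to NP, so NP runs at 44.400°; with |NP| = 21.5, P = (58.383, -12.095). Then |DP| = |P − D| = 59.623.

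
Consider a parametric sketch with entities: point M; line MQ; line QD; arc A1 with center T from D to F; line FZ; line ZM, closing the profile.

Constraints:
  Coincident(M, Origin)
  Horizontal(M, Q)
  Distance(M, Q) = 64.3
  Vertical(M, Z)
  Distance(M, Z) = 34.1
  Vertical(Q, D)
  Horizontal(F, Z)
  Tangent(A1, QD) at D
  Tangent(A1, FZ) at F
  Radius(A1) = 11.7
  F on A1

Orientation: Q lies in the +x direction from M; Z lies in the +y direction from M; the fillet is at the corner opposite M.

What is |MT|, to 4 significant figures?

57.17

M is at the origin; MQ is horizontal with |MQ| = 64.3 and Q on the +x side, so Q = (64.30, 0.000). M and Z share the same x with |MZ| = 34.1 and Z on the +y side, so Z = (0.000, 34.10). The virtual corner opposite M is at (64.30, 34.10). Since A1 is tangent to QD there, TD ⟂ QD and A1 meets FZ tangentially, so TF is at right angles to FZ, with radius 11.7, so the center T sits 11.7 in from both sides at T = (52.60, 22.40). Then |MT| = |T − M| = 57.17.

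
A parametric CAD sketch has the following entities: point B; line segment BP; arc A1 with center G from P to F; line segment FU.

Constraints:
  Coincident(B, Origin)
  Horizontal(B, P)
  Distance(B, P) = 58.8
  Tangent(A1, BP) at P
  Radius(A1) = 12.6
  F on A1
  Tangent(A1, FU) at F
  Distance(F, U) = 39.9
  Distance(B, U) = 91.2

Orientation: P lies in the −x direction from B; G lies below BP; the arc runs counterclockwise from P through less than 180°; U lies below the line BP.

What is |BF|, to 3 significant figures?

72.2

Checks: |GF| = 12.60 ✓; ∠(GF, FU) = 90.00° ✓; |FU| = 39.90 ✓; |BU| = 91.20 ✓.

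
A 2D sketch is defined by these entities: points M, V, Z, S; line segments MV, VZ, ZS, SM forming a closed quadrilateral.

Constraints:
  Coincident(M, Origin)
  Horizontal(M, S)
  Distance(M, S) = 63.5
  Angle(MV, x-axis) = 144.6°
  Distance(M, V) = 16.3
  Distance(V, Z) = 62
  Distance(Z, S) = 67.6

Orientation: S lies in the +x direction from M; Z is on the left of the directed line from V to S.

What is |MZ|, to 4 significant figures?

62.76

M is at the origin; MS is horizontal with |MS| = 63.5 and S in +x, so S = (63.5, 0). MV runs at 144.6° with |MV| = 16.3, so V = (-13.29, 9.442). Z is determined by |VZ| = 62.0 and |ZS| = 67.6 together: it lies at the intersection of circle(V, 62.0) and circle(S, 67.6). With |VS| = 77.36, the foot of the radical line on VS is 33.99 from V and the perpendicular offset is √(62.0² − 33.99²) = 51.85. Taking the left-of-VS solution: Z = (26.78, 56.76).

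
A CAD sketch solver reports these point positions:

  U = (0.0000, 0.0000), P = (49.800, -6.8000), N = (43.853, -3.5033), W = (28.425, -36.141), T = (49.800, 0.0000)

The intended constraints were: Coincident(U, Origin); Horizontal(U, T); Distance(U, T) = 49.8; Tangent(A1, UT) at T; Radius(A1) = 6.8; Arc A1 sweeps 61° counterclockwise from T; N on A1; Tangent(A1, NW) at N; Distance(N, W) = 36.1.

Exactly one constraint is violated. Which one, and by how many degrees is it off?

Tangent(A1, NW) at N — off by 3.70°.

U = (0.00, 0.00) ✓; U.y = 0.00, T.y = 0.00 ✓; |UT| = 49.80 ✓; ∠(PT, TU) = 90.00° ✓; |PT| = 6.800 ✓; bearing(P→N) − bearing(P→T) = 61.00° ✓; |PN| = 6.800 ✓; ∠(PN, NW) = 86.30° ✗; |NW| = 36.10 ✓.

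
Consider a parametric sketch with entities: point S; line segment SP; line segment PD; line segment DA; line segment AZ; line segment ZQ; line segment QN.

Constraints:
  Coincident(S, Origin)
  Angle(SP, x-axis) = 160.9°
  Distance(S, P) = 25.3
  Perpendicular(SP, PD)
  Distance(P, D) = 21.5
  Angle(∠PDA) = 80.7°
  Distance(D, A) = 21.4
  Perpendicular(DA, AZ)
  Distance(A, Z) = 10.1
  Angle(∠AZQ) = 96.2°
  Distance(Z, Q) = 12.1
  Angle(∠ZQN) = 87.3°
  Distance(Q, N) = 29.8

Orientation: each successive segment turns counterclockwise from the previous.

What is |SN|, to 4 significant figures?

41.16

S is at the origin; SP runs at 160.9° with length 25.3, so P = (-23.91, 8.279). SP is perpendicular to PD, so PD runs at -109.1°; with |PD| = 21.5, D = (-30.94, -12.04). ∠PDA = 80.7° gives DA at -9.800° from the x-axis; with |DA| = 21.4, A = (-9.855, -15.68). DA is perpendicular to AZ, so AZ runs at 80.20°; with |AZ| = 10.1, Z = (-8.136, -5.728). ∠AZQ = 96.2° gives ZQ at 164.0° from the x-axis; with |ZQ| = 12.1, Q = (-19.77, -2.392). ∠ZQN = 87.3° gives QN at -103.3° from the x-axis; with |QN| = 29.8, N = (-26.62, -31.39). Then |SN| = |N − S| = 41.16.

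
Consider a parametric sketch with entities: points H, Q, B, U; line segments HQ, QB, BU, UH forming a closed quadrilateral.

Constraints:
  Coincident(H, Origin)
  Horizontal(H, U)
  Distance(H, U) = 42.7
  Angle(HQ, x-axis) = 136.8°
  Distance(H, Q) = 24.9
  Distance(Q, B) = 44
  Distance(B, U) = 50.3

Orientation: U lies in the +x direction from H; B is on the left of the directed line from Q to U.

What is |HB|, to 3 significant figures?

46.6

H is at the origin; HU is horizontal with |HU| = 42.7 and U in +x, so U = (42.7, 0). HQ runs at 136.8° with |HQ| = 24.9, so Q = (-18.2, 17.0). B is determined by |QB| = 44.0 and |BU| = 50.3 together: it lies at the intersection of circle(Q, 44.0) and circle(U, 50.3). With |QU| = 63.2, the foot of the radical line on QU is 26.9 from Q and the perpendicular offset is √(44.0² − 26.9²) = 34.8. Taking the left-of-QU solution: B = (17.1, 43.3).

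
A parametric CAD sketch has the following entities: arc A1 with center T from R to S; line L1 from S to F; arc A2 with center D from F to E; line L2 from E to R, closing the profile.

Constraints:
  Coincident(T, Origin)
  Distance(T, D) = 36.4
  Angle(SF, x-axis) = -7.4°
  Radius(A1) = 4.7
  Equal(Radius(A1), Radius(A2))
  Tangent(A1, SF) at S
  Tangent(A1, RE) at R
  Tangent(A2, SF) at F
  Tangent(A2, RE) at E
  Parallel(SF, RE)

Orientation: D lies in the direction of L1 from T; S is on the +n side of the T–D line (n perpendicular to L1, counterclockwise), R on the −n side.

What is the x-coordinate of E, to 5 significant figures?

35.491

Tangency of A1 to both parallel lines with radius 4.7 puts S and R at T ± 4.7·n: S = (0.60534, 4.6609), R = (-0.60534, -4.6609). Equal radii place F and E the same way about D: F = D + 4.7·n = (36.702, -0.027305), E = D − 4.7·n = (35.491, -9.3490). So E.x = 35.491.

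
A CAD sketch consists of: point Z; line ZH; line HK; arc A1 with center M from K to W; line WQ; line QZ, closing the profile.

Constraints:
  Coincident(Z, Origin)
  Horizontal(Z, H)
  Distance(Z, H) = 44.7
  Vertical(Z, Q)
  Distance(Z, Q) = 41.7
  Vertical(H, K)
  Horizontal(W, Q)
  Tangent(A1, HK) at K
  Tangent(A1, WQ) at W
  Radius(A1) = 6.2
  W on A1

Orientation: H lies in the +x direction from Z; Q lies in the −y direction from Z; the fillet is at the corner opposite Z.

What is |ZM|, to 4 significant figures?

52.37

Z is at the origin; ZH is horizontal with |ZH| = 44.7 and H on the +x side, so H = (44.70, 0.000). Z and Q share the same x with |ZQ| = 41.7 and Q on the −y side, so Q = (0.000, -41.70). The virtual corner opposite Z is at (44.70, -41.70). A1 meets HK tangentially, so MK is at right angles to HK and A1 meets WQ tangentially, so MW is at right angles to WQ, with radius 6.2, so the center M sits 6.2 in from both sides at M = (38.50, -35.50). Then |ZM| = |M − Z| = 52.37.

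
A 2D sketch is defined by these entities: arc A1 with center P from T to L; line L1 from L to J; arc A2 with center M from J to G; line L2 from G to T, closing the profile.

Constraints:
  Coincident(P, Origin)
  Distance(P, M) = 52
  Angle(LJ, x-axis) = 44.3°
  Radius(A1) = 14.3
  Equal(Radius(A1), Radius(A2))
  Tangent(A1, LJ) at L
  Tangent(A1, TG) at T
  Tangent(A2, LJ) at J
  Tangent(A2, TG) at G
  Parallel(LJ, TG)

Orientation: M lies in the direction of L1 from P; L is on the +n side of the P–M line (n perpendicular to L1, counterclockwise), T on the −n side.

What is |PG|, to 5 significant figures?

53.930

The slot axis is L1's direction at 44.3°, so u = (cos 44.3°, sin 44.3°) = (0.71569, 0.69842) and n = (−sin 44.3°, cos 44.3°) = (-0.69842, 0.71569). P is at the origin and M lies 52.0 along u from P, so M = 52.0·u = (37.216, 36.318). Tangency of A1 to both parallel lines with radius 14.3 puts L and T at P ± 14.3·n: L = (-9.9873, 10.234), T = (9.9873, -10.234). Equal radii place J and G the same way about M: J = M + 14.3·n = (27.229, 46.552), G = M − 14.3·n = (47.203, 26.083). Then |PG| = |G − P| = 53.930.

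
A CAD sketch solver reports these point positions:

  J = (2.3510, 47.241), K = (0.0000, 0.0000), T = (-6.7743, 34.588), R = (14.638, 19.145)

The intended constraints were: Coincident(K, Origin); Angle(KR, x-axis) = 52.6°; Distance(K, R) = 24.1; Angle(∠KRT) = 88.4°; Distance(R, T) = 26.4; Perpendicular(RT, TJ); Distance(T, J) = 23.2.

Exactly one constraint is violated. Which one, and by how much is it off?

Distance(T, J) = 23.2 — off by 7.60.

K = (0.00, 0.00) ✓; KR at 52.60° ✓; |KR| = 24.10 ✓; ∠KRT = 88.40° ✓; |RT| = 26.40 ✓; ∠(RT, TJ) = 90.00° ✓; |TJ| = 15.60 ✗.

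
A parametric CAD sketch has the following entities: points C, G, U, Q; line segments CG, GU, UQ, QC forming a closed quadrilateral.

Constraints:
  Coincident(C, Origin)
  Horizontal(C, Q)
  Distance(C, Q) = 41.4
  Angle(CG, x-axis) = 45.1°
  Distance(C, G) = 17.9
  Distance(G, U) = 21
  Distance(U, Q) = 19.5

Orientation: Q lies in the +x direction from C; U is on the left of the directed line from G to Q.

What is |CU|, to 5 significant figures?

37.450

Checks: |GU| = 21.00 ✓; |UQ| = 19.50 ✓.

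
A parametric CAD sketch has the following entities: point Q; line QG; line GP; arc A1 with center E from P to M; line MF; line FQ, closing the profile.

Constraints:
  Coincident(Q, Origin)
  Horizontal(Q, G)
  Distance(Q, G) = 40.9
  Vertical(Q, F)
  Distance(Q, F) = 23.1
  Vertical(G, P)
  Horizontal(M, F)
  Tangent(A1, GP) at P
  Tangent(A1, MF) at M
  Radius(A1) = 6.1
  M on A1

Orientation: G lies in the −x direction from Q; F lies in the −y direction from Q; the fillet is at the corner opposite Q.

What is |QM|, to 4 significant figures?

41.77

The virtual corner opposite Q is at (-40.90, -23.10). Since A1 is tangent to GP there, EP ⟂ GP and the tangent condition forces EM to be normal to MF, with radius 6.1, so the center E sits 6.1 in from both sides at E = (-34.80, -17.00). That places the tangent points at P = (-40.90, -17.00) on GP and M = (-34.80, -23.10) on MF. Then |QM| = |M − Q| = 41.77.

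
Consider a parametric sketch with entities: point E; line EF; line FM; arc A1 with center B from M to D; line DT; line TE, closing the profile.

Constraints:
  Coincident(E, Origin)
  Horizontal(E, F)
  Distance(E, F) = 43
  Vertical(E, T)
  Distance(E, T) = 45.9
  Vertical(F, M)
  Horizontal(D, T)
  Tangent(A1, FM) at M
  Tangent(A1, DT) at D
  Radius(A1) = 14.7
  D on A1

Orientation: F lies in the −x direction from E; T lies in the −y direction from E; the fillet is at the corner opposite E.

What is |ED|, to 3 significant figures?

53.9

E is at the origin; EF is horizontal with |EF| = 43.0 and F on the −x side, so F = (-43.0, 0.00). ET is vertical with |ET| = 45.9 and T on the −y side, so T = (0.00, -45.9). The virtual corner opposite E is at (-43.0, -45.9). The tangent condition forces BM to be normal to FM and the tangent condition forces BD to be normal to DT, with radius 14.7, so the center B sits 14.7 in from both sides at B = (-28.3, -31.2). That places the tangent points at M = (-43.0, -31.2) on FM and D = (-28.3, -45.9) on DT. Then |ED| = |D − E| = 53.9.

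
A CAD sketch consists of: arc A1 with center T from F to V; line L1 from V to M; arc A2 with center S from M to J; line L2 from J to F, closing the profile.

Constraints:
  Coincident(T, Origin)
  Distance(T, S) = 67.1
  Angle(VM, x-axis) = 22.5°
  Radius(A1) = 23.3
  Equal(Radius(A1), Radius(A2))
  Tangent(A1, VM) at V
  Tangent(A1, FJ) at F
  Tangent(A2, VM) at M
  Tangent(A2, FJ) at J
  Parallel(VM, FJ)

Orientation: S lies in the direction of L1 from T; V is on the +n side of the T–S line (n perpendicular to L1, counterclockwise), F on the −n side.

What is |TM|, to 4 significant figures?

71.03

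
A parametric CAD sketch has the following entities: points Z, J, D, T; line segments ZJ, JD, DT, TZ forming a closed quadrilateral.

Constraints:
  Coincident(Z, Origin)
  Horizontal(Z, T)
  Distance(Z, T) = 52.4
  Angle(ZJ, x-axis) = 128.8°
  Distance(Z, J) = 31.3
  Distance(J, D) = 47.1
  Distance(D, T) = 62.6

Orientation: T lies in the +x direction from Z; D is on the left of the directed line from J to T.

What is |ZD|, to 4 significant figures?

55.52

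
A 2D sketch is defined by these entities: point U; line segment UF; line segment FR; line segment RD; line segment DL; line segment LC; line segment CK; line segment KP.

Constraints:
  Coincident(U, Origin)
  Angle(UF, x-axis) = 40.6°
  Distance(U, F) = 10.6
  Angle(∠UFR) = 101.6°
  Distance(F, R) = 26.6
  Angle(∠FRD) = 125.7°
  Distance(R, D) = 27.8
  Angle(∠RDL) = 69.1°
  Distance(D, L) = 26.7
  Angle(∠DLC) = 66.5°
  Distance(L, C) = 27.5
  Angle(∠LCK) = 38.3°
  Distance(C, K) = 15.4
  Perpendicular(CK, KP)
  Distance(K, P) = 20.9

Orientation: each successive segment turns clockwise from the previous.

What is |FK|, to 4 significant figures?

32.73

U is at the origin; UF runs at 40.6° with length 10.6, so F = (8.048, 6.898). ∠UFR = 101.6° gives FR at -37.80° from the x-axis; with |FR| = 26.6, R = (29.07, -9.405). ∠FRD = 125.7° gives RD at -92.10° from the x-axis; with |RD| = 27.8, D = (28.05, -37.19). ∠RDL = 69.1° gives DL at 157.0° from the x-axis; with |DL| = 26.7, L = (3.470, -26.75). ∠DLC = 66.5° gives LC at 43.50° from the x-axis; with |LC| = 27.5, C = (23.42, -7.824). ∠LCK = 38.3° gives CK at -98.20° from the x-axis; with |CK| = 15.4, K = (21.22, -23.07). Then |FK| = |K − F| = 32.73.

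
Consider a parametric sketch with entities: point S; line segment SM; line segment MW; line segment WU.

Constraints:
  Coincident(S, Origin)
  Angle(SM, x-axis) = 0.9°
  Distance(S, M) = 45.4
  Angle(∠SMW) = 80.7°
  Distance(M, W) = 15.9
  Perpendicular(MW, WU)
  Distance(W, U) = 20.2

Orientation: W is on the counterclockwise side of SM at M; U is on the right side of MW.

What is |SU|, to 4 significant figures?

65.56

S is at the origin; SM runs at 0.9° with length 45.4, so M = 45.4·(cos 0.9°, sin 0.9°) = (45.39, 0.7131). ∠SMW = 80.7°, so MW runs at 0.9° + (180° − 80.7°) = 100.2° from the x-axis; with |MW| = 15.9, W = M + 15.9·(cos 100.2°, sin 100.2°) = (42.58, 16.36). MW is perpendicular to WU; with |WU| = 20.2 on the right of MW, U = W + 20.2·(0.9842, 0.1771) = (62.46, 19.94). Then |SU| = |U − S| = 65.56.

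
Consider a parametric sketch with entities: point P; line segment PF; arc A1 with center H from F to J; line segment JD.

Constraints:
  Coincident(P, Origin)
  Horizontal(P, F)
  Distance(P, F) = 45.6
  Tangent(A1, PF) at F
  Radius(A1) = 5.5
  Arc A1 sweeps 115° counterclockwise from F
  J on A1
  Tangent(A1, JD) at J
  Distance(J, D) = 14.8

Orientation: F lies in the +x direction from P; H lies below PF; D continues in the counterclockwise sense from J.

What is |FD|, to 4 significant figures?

21.28

P is at the origin; PF is horizontal with |PF| = 45.6 and F on the +x side, so F = (45.60, 0.000). Tangency of A1 to PF means the radius HF is perpendicular to PF, so H = F + (0, -5.5) = (45.60, -5.500). On A1, F sits at bearing 90° from H; a 115° counterclockwise sweep puts J at bearing 205°, so J = H + 5.5·(cos 205°, sin 205°) = (40.62, -7.824). Tangency of A1 to JD means the radius HJ is perpendicular to JD, so JD runs along (−sin 205°, cos 205°); with |JD| = 14.8, D = (46.87, -21.24). Then |FD| = |D − F| = 21.28.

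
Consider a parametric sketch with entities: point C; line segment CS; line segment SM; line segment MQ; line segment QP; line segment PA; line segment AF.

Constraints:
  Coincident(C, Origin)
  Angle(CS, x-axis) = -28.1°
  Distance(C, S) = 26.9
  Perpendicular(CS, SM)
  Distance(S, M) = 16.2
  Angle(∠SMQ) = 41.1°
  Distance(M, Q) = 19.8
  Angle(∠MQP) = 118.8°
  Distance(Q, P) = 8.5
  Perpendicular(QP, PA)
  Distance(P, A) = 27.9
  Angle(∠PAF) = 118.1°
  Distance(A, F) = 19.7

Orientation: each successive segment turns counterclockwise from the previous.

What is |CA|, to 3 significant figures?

43.1

C is at the origin; CS runs at -28.1° with length 26.9, so S = (23.7, -12.7). CS ⟂ SM, so SM runs at 61.9°; with |SM| = 16.2, M = (31.4, 1.62). ∠SMQ = 41.1° gives MQ at -159° from the x-axis; with |MQ| = 19.8, Q = (12.9, -5.41). ∠MQP = 118.8° gives QP at -98.0° from the x-axis; with |QP| = 8.5, P = (11.7, -13.8). QP is perpendicular to PA, so PA runs at -8.00°; with |PA| = 27.9, A = (39.3, -17.7). Then |CA| = |A − C| = 43.1.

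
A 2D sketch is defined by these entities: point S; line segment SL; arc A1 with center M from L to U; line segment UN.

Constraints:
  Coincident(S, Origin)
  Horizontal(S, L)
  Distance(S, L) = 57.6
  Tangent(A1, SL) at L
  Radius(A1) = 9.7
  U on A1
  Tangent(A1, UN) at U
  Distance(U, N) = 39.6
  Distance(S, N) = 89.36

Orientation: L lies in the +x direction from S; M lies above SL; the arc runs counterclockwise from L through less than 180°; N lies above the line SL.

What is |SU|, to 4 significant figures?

67.39

S is at the origin; SL is horizontal with |SL| = 57.6 and L on the +x side, so L = (57.60, 0.000). The tangent condition forces ML to be normal to SL, so M = L + (0, 9.7) = (57.60, 9.700). Since MU ⟂ UN (tangency), |MN| = √(9.7² + 39.6²) = 40.77 regardless of where U sits on A1. So N lies on both circle(S, 89.36) and circle(M, 40.77); the above-SL intersection is N = (76.81, 45.66). U is the foot of the tangent from N: U = (67.00, 7.295).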